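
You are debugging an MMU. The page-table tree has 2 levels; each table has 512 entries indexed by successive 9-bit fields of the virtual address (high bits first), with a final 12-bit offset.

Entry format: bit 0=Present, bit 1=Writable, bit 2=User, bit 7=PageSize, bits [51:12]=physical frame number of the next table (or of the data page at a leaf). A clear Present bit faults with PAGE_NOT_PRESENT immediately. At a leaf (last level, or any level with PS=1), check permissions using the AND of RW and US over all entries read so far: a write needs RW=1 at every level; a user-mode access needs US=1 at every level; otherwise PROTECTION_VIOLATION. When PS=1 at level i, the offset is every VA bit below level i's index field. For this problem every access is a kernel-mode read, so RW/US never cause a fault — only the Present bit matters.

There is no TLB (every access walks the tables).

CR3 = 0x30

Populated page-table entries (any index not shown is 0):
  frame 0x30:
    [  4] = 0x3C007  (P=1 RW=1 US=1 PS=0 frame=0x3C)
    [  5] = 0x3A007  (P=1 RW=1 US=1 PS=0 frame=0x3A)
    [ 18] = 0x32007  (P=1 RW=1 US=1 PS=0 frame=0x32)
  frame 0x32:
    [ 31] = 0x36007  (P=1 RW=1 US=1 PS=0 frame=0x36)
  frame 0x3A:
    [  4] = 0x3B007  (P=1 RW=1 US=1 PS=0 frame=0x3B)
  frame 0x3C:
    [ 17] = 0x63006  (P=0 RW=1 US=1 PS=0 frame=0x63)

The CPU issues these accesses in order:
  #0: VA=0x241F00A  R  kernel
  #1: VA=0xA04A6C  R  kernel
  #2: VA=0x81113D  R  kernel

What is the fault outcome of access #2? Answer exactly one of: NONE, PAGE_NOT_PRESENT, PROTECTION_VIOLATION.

Per-access translation:
#0 VA=0x241F00A (r,kernel):
  lvl0: tbl 0x30, slot 18 ⇒ 0x32007 (P1/RW1/US1/PS0)
  lvl1: tbl 0x32, slot 31 ⇒ 0x36007 (P1/RW1/US1/PS0)
  → PA=0x3600A  (2 entries read)
#1 VA=0xA04A6C (r,kernel):
  lvl0: tbl 0x30, slot 5 ⇒ 0x3A007 (P1/RW1/US1/PS0)
  lvl1: tbl 0x3A, slot 4 ⇒ 0x3B007 (P1/RW1/US1/PS0)
  → PA=0x3BA6C  (2 entries read)
#2 VA=0x81113D (r,kernel):
  lvl0: tbl 0x30, slot 4 ⇒ 0x3C007 (P1/RW1/US1/PS0)
  lvl1: tbl 0x3C, slot 17 ⇒ 0x63006 (P0/RW1/US1/PS0)
  ✗ PAGE_NOT_PRESENT  [2 reads]

Access #2 fault: PAGE_NOT_PRESENT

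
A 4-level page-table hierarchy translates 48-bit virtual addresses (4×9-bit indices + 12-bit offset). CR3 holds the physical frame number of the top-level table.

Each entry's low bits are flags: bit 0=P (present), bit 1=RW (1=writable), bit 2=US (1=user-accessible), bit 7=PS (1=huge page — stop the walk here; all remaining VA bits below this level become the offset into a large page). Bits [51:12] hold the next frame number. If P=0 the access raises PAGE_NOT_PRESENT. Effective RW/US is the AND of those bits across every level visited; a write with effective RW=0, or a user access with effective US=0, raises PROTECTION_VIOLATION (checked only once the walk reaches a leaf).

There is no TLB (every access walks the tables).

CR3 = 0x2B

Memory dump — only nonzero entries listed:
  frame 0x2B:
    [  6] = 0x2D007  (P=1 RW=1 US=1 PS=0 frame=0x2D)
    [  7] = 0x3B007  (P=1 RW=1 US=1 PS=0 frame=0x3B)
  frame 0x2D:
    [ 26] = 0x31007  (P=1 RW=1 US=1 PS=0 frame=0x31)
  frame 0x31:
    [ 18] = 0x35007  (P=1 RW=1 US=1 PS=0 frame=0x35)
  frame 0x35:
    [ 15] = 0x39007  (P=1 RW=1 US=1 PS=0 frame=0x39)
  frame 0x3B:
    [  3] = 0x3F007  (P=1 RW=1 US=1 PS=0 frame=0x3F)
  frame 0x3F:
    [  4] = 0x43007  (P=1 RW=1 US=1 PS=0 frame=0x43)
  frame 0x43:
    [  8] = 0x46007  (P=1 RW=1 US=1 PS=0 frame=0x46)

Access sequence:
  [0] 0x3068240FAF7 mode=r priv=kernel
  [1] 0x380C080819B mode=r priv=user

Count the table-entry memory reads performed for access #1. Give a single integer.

Per-access translation:
#0 VA=0x3068240FAF7 (r,kernel):
  lvl0: tbl 0x2B, slot 6 ⇒ 0x2D007 (P1/RW1/US1/PS0)
  lvl1: tbl 0x2D, slot 26 ⇒ 0x31007 (P1/RW1/US1/PS0)
  lvl2: tbl 0x31, slot 18 ⇒ 0x35007 (P1/RW1/US1/PS0)
  lvl3: tbl 0x35, slot 15 ⇒ 0x39007 (P1/RW1/US1/PS0)
  → PA=0x39AF7  (4 entries read)
#1 VA=0x380C080819B (r,user):
  lvl0: tbl 0x2B, slot 7 ⇒ 0x3B007 (P1/RW1/US1/PS0)
  lvl1: tbl 0x3B, slot 3 ⇒ 0x3F007 (P1/RW1/US1/PS0)
  lvl2: tbl 0x3F, slot 4 ⇒ 0x43007 (P1/RW1/US1/PS0)
  lvl3: tbl 0x43, slot 8 ⇒ 0x46007 (P1/RW1/US1/PS0)
  → PA=0x4619B  (4 entries read)

Entries read for #1: 4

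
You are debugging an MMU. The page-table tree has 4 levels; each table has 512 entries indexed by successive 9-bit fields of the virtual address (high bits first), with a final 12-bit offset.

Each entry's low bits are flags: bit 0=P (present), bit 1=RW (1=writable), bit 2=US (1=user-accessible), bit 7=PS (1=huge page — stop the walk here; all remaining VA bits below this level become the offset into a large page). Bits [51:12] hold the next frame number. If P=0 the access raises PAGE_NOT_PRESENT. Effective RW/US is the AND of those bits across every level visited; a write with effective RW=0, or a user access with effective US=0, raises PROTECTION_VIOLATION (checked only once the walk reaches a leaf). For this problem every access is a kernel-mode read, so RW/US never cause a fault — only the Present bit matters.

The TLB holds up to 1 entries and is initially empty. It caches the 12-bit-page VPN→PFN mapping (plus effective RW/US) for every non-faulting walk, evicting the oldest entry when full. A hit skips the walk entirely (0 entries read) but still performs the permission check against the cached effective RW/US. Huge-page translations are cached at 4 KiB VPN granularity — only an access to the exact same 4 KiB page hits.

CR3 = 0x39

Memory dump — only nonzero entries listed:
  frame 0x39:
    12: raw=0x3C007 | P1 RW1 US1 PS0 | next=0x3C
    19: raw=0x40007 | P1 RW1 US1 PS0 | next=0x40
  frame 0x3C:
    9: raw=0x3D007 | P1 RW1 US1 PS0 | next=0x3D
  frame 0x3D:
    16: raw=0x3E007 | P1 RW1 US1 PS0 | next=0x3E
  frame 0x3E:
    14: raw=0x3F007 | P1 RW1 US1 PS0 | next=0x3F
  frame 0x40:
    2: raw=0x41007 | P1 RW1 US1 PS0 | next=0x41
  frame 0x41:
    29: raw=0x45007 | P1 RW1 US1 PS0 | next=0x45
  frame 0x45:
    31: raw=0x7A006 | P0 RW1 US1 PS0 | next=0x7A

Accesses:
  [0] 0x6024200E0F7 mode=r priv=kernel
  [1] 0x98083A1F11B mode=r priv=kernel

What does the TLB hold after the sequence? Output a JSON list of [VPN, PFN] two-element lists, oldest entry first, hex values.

Walk each access:
#0 VA=0x6024200E0F7 (r,kernel):
  [0] read 0x39 idx=12: raw=0x3C007 flags P=1 W=1 U=1 S=0
  [1] read 0x3C idx=9: raw=0x3D007 flags P=1 W=1 U=1 S=0
  [2] read 0x3D idx=16: raw=0x3E007 flags P=1 W=1 U=1 S=0
  [3] read 0x3E idx=14: raw=0x3F007 flags P=1 W=1 U=1 S=0
  ✓ 0x3F0F7  — 4 lookups
#1 VA=0x98083A1F11B (r,kernel):
  [0] read 0x39 idx=19: raw=0x40007 flags P=1 W=1 U=1 S=0
  [1] read 0x40 idx=2: raw=0x41007 flags P=1 W=1 U=1 S=0
  [2] read 0x41 idx=29: raw=0x45007 flags P=1 W=1 U=1 S=0
  [3] read 0x45 idx=31: raw=0x7A006 flags P=0 W=1 U=1 S=0
  → PAGE_NOT_PRESENT  (4 entries read)

TLB: [["0x6024200E", "0x3F"]]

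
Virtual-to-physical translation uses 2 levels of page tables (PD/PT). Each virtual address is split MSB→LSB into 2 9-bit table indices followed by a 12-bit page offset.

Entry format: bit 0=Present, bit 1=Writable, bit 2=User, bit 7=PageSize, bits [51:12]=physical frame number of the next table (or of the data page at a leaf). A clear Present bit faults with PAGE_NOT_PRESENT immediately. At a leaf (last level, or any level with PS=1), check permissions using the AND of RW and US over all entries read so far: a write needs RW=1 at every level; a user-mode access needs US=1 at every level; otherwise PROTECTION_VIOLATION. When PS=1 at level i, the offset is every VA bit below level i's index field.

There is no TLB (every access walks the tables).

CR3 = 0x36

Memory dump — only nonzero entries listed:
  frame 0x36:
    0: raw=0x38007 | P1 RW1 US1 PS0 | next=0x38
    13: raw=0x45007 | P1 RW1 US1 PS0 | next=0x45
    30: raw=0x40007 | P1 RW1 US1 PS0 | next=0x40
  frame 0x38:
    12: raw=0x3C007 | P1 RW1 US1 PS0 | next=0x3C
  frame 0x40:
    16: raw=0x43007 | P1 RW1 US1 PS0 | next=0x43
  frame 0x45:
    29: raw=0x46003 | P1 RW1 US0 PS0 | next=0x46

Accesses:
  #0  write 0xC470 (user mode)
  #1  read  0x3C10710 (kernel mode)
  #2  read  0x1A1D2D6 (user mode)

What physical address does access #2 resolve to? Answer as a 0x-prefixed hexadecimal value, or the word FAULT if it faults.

Trace:
#0 VA=0xC470 (w,user):
  lvl0: tbl 0x36, slot 0 ⇒ 0x38007 (P1/RW1/US1/PS0)
  lvl1: tbl 0x38, slot 12 ⇒ 0x3C007 (P1/RW1/US1/PS0)
  → PA=0x3C470  (2 entries read)
#1 VA=0x3C10710 (r,kernel):
  lvl0: tbl 0x36, slot 30 ⇒ 0x40007 (P1/RW1/US1/PS0)
  lvl1: tbl 0x40, slot 16 ⇒ 0x43007 (P1/RW1/US1/PS0)
  → PA=0x43710  (2 entries read)
#2 VA=0x1A1D2D6 (r,user):
  lvl0: tbl 0x36, slot 13 ⇒ 0x45007 (P1/RW1/US1/PS0)
  lvl1: tbl 0x45, slot 29 ⇒ 0x46003 (P1/RW1/US0/PS0)
  → PROTECTION_VIOLATION  (2 entries read)

Access #2 PA: FAULT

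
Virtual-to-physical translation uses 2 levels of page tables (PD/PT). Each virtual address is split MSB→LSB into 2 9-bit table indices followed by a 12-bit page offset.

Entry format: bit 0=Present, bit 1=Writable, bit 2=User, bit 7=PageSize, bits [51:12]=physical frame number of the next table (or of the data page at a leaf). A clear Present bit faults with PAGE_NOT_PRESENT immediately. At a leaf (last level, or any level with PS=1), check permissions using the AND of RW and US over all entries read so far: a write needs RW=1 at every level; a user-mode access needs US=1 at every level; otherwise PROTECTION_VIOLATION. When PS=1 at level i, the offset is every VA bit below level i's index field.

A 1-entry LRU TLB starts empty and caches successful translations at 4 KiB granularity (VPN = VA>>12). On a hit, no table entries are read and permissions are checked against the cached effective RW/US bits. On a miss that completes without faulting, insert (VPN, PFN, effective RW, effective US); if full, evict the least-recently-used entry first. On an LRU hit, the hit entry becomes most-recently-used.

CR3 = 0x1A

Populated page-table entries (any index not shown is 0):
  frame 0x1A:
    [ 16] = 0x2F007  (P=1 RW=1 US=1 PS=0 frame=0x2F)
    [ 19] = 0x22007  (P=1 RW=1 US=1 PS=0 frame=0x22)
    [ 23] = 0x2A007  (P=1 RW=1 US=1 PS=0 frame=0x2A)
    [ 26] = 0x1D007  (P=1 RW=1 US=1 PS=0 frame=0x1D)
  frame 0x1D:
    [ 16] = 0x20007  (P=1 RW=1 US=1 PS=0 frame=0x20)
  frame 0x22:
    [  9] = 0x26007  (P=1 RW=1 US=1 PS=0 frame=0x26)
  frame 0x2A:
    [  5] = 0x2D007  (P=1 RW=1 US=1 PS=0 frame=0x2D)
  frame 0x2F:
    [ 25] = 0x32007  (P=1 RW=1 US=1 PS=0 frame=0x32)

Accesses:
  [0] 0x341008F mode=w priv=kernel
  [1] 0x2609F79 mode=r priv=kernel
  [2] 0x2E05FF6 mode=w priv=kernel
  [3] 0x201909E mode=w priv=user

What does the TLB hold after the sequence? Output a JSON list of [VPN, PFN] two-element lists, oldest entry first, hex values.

Trace:
#0 VA=0x341008F (w,kernel):
  L0 @0x1A[26] → 0x1D007  P=1,RW=1,US=1,PS=0
  L1 @0x1D[16] → 0x20007  P=1,RW=1,US=1,PS=0
  ✓ 0x2008F  — 2 lookups
#1 VA=0x2609F79 (r,kernel):
  L0 @0x1A[19] → 0x22007  P=1,RW=1,US=1,PS=0
  L1 @0x22[9] → 0x26007  P=1,RW=1,US=1,PS=0
  ✓ 0x26F79  — 2 lookups
#2 VA=0x2E05FF6 (w,kernel):
  L0 @0x1A[23] → 0x2A007  P=1,RW=1,US=1,PS=0
  L1 @0x2A[5] → 0x2D007  P=1,RW=1,US=1,PS=0
  ✓ 0x2DFF6  — 2 lookups
#3 VA=0x201909E (w,user):
  L0 @0x1A[16] → 0x2F007  P=1,RW=1,US=1,PS=0
  L1 @0x2F[25] → 0x32007  P=1,RW=1,US=1,PS=0
  ✓ 0x3209E  — 2 lookups

TLB: [["0x2019", "0x32"]]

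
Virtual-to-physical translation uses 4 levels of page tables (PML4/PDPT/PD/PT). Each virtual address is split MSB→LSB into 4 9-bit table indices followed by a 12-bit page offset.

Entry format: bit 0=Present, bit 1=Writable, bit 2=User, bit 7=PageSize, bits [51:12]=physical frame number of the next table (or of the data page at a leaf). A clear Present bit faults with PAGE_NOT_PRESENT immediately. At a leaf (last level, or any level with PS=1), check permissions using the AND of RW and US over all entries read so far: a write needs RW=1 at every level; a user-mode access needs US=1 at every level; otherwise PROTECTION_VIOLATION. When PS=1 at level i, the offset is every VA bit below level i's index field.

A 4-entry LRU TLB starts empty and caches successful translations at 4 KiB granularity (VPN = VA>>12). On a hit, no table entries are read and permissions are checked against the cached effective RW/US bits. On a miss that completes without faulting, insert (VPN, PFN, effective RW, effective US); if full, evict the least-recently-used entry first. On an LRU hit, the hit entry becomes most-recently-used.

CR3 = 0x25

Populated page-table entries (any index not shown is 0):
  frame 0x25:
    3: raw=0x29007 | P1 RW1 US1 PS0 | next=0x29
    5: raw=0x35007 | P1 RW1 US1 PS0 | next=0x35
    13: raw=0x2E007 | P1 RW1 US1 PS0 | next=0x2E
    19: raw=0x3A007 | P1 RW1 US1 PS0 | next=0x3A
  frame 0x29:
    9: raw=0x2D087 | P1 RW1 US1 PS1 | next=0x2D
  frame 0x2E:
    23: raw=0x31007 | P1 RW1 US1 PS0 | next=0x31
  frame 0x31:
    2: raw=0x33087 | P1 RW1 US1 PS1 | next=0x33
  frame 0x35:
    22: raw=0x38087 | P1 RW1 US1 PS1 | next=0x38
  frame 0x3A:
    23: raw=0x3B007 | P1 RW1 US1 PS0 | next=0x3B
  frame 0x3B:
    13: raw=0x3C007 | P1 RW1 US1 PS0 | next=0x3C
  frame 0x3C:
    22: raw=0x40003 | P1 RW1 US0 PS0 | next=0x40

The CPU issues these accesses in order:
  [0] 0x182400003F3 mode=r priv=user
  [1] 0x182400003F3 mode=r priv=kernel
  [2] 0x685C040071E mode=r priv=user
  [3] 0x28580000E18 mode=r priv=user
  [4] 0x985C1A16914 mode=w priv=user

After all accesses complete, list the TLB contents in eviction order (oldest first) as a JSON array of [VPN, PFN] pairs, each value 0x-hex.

Walk each access:
#0 VA=0x182400003F3 (r,user):
  [0] read 0x25 idx=3: raw=0x29007 flags P=1 W=1 U=1 S=0
  [1] read 0x29 idx=9: raw=0x2D087 flags P=1 W=1 U=1 S=1
  → PA=0x2D3F3 (huge @L1)  (2 entries read)
#1 VA=0x182400003F3 (r,kernel):
  TLB hit vpn=0x18240000 → PA=0x2D3F3
#2 VA=0x685C040071E (r,user):
  [0] read 0x25 idx=13: raw=0x2E007 flags P=1 W=1 U=1 S=0
  [1] read 0x2E idx=23: raw=0x31007 flags P=1 W=1 U=1 S=0
  [2] read 0x31 idx=2: raw=0x33087 flags P=1 W=1 U=1 S=1
  → PA=0x3371E (huge @L2)  (3 entries read)
#3 VA=0x28580000E18 (r,user):
  [0] read 0x25 idx=5: raw=0x35007 flags P=1 W=1 U=1 S=0
  [1] read 0x35 idx=22: raw=0x38087 flags P=1 W=1 U=1 S=1
  → PA=0x38E18 (huge @L1)  (2 entries read)
#4 VA=0x985C1A16914 (w,user):
  [0] read 0x25 idx=19: raw=0x3A007 flags P=1 W=1 U=1 S=0
  [1] read 0x3A idx=23: raw=0x3B007 flags P=1 W=1 U=1 S=0
  [2] read 0x3B idx=13: raw=0x3C007 flags P=1 W=1 U=1 S=0
  [3] read 0x3C idx=22: raw=0x40003 flags P=1 W=1 U=0 S=0
  → PROTECTION_VIOLATION  (4 entries read)

TLB: [["0x18240000", "0x2D"], ["0x685C0400", "0x33"], ["0x28580000", "0x38"]]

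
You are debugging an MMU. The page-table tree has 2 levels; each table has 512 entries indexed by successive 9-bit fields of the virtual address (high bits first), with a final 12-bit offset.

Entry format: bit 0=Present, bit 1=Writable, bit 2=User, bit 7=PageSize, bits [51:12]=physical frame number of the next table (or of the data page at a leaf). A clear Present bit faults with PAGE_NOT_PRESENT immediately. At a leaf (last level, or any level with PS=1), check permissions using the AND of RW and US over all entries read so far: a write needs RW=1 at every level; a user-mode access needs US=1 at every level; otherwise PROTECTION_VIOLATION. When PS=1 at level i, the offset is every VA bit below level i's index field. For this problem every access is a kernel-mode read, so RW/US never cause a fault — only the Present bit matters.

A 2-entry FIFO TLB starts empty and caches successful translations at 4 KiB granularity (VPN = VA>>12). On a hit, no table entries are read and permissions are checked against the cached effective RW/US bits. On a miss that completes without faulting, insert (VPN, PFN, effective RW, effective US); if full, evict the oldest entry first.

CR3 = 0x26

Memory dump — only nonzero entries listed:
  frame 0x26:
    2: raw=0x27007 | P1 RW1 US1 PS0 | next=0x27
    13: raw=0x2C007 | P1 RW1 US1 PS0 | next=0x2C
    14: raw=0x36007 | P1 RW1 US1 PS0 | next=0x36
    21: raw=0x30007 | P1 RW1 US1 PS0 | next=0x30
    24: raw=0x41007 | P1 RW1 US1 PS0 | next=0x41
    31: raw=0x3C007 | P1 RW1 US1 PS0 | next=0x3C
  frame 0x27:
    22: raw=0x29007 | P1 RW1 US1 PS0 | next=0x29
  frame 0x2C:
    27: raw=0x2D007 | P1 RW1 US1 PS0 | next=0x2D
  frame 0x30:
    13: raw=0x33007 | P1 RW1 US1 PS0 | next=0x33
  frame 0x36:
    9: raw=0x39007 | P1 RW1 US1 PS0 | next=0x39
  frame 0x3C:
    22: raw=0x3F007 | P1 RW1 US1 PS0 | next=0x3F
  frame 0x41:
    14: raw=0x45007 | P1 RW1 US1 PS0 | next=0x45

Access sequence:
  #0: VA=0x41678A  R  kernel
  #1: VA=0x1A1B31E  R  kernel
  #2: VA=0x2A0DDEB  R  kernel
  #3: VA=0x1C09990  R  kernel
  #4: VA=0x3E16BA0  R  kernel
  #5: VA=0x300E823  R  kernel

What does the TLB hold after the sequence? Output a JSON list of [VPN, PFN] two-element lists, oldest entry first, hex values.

Per-access translation:
#0 VA=0x41678A (r,kernel):
  [0] read 0x26 idx=2: raw=0x27007 flags P=1 W=1 U=1 S=0
  [1] read 0x27 idx=22: raw=0x29007 flags P=1 W=1 U=1 S=0
  → PA=0x2978A  (2 entries read)
#1 VA=0x1A1B31E (r,kernel):
  [0] read 0x26 idx=13: raw=0x2C007 flags P=1 W=1 U=1 S=0
  [1] read 0x2C idx=27: raw=0x2D007 flags P=1 W=1 U=1 S=0
  → PA=0x2D31E  (2 entries read)
#2 VA=0x2A0DDEB (r,kernel):
  [0] read 0x26 idx=21: raw=0x30007 flags P=1 W=1 U=1 S=0
  [1] read 0x30 idx=13: raw=0x33007 flags P=1 W=1 U=1 S=0
  → PA=0x33DEB  (2 entries read)
#3 VA=0x1C09990 (r,kernel):
  [0] read 0x26 idx=14: raw=0x36007 flags P=1 W=1 U=1 S=0
  [1] read 0x36 idx=9: raw=0x39007 flags P=1 W=1 U=1 S=0
  → PA=0x39990  (2 entries read)
#4 VA=0x3E16BA0 (r,kernel):
  [0] read 0x26 idx=31: raw=0x3C007 flags P=1 W=1 U=1 S=0
  [1] read 0x3C idx=22: raw=0x3F007 flags P=1 W=1 U=1 S=0
  → PA=0x3FBA0  (2 entries read)
#5 VA=0x300E823 (r,kernel):
  [0] read 0x26 idx=24: raw=0x41007 flags P=1 W=1 U=1 S=0
  [1] read 0x41 idx=14: raw=0x45007 flags P=1 W=1 U=1 S=0
  → PA=0x45823  (2 entries read)

TLB: [["0x3E16", "0x3F"], ["0x300E", "0x45"]]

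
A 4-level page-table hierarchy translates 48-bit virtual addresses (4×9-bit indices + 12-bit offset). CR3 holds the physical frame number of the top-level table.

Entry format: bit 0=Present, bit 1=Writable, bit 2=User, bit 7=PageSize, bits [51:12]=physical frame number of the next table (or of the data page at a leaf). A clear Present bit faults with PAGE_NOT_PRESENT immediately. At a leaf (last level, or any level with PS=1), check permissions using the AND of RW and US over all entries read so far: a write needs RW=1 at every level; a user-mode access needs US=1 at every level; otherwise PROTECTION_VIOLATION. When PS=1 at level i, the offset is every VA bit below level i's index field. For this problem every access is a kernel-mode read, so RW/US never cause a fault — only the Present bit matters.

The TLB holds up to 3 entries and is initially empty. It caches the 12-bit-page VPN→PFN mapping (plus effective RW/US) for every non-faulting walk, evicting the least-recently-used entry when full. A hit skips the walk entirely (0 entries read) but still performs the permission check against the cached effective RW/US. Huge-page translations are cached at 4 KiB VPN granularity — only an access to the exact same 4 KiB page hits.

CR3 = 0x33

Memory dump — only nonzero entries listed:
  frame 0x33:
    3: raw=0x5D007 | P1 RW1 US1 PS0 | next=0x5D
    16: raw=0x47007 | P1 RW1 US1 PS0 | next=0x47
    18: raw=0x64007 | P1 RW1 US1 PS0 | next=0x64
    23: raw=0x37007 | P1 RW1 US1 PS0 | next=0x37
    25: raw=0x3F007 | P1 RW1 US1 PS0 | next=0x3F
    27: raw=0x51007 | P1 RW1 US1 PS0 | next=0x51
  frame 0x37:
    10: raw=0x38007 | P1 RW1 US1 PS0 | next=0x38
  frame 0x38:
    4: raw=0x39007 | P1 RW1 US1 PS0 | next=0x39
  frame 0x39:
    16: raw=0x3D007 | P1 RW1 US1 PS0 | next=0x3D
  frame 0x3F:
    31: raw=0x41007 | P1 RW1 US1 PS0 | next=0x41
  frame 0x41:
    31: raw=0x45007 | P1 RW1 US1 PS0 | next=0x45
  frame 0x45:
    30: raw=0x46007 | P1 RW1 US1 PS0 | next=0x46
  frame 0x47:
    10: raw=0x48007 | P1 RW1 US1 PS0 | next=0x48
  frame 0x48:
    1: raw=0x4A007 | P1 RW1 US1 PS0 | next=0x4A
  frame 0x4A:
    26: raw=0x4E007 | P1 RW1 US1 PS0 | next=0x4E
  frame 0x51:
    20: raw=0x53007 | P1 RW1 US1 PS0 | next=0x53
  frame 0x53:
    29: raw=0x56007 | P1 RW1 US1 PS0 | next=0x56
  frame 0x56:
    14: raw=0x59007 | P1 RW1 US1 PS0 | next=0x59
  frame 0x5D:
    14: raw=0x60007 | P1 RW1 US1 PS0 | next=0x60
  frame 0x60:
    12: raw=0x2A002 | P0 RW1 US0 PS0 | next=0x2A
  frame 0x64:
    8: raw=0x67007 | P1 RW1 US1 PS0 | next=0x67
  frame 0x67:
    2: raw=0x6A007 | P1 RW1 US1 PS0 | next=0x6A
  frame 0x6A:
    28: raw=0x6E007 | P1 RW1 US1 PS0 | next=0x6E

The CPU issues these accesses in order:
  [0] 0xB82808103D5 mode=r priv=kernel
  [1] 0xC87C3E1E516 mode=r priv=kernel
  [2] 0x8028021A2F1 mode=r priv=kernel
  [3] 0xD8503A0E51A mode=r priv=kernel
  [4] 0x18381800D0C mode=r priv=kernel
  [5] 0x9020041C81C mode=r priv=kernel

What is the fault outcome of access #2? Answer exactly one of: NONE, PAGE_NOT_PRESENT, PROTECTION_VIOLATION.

Per-access translation:
#0 VA=0xB82808103D5 (r,kernel):
  L0: frame=0x33 idx=23 entry=0x37007 [P=1 RW=1 US=1 PS=0]
  L1: frame=0x37 idx=10 entry=0x38007 [P=1 RW=1 US=1 PS=0]
  L2: frame=0x38 idx=4 entry=0x39007 [P=1 RW=1 US=1 PS=0]
  L3: frame=0x39 idx=16 entry=0x3D007 [P=1 RW=1 US=1 PS=0]
  ✓ 0x3D3D5  — 4 lookups
#1 VA=0xC87C3E1E516 (r,kernel):
  L0: frame=0x33 idx=25 entry=0x3F007 [P=1 RW=1 US=1 PS=0]
  L1: frame=0x3F idx=31 entry=0x41007 [P=1 RW=1 US=1 PS=0]
  L2: frame=0x41 idx=31 entry=0x45007 [P=1 RW=1 US=1 PS=0]
  L3: frame=0x45 idx=30 entry=0x46007 [P=1 RW=1 US=1 PS=0]
  ✓ 0x46516  — 4 lookups
#2 VA=0x8028021A2F1 (r,kernel):
  L0: frame=0x33 idx=16 entry=0x47007 [P=1 RW=1 US=1 PS=0]
  L1: frame=0x47 idx=10 entry=0x48007 [P=1 RW=1 US=1 PS=0]
  L2: frame=0x48 idx=1 entry=0x4A007 [P=1 RW=1 US=1 PS=0]
  L3: frame=0x4A idx=26 entry=0x4E007 [P=1 RW=1 US=1 PS=0]
  ✓ 0x4E2F1  — 4 lookups
#3 VA=0xD8503A0E51A (r,kernel):
  L0: frame=0x33 idx=27 entry=0x51007 [P=1 RW=1 US=1 PS=0]
  L1: frame=0x51 idx=20 entry=0x53007 [P=1 RW=1 US=1 PS=0]
  L2: frame=0x53 idx=29 entry=0x56007 [P=1 RW=1 US=1 PS=0]
  L3: frame=0x56 idx=14 entry=0x59007 [P=1 RW=1 US=1 PS=0]
  ✓ 0x5951A  — 4 lookups
#4 VA=0x18381800D0C (r,kernel):
  L0: frame=0x33 idx=3 entry=0x5D007 [P=1 RW=1 US=1 PS=0]
  L1: frame=0x5D idx=14 entry=0x60007 [P=1 RW=1 US=1 PS=0]
  L2: frame=0x60 idx=12 entry=0x2A002 [P=0 RW=1 US=0 PS=0]
  → PAGE_NOT_PRESENT  (3 entries read)
#5 VA=0x9020041C81C (r,kernel):
  L0: frame=0x33 idx=18 entry=0x64007 [P=1 RW=1 US=1 PS=0]
  L1: frame=0x64 idx=8 entry=0x67007 [P=1 RW=1 US=1 PS=0]
  L2: frame=0x67 idx=2 entry=0x6A007 [P=1 RW=1 US=1 PS=0]
  L3: frame=0x6A idx=28 entry=0x6E007 [P=1 RW=1 US=1 PS=0]
  ✓ 0x6E81C  — 4 lookups

Access #2 fault: NONE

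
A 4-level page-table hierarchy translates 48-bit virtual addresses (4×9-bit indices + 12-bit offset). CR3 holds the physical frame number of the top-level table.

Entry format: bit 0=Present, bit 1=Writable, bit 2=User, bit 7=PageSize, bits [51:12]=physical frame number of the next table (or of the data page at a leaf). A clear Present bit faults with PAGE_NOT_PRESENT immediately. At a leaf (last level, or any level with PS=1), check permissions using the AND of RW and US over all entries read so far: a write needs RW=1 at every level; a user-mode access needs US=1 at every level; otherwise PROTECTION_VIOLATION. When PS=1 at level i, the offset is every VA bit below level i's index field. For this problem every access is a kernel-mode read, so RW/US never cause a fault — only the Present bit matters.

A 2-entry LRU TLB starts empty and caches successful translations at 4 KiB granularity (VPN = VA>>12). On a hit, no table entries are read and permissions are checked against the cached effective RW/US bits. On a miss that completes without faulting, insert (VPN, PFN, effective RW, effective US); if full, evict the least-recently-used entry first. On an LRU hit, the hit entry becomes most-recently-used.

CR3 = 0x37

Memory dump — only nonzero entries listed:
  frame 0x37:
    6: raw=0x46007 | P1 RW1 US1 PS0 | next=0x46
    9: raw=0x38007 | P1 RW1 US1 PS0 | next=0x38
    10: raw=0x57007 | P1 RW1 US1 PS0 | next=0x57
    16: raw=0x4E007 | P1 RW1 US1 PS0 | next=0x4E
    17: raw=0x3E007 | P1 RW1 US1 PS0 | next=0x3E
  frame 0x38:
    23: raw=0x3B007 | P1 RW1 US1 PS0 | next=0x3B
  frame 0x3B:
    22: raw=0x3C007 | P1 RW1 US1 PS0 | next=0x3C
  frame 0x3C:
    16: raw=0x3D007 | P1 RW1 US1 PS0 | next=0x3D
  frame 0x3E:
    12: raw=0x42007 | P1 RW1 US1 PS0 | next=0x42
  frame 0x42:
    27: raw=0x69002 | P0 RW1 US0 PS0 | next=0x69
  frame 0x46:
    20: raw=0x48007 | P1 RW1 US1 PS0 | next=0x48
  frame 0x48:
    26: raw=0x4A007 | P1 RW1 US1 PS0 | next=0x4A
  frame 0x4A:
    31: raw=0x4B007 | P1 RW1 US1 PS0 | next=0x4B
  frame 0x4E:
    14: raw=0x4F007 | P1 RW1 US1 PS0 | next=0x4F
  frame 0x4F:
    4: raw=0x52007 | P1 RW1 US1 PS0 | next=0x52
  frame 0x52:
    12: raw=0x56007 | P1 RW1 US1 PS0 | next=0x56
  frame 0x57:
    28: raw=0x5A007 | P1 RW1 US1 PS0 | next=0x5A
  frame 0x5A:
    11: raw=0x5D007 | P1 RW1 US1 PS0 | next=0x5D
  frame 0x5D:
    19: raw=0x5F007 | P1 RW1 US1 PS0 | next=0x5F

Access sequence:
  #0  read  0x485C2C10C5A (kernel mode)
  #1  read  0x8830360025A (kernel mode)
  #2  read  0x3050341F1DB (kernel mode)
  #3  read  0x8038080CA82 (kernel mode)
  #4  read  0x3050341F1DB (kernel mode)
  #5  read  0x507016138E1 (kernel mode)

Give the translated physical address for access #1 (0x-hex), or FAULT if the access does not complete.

Per-access translation:
#0 VA=0x485C2C10C5A (r,kernel):
  lvl0: tbl 0x37, slot 9 ⇒ 0x38007 (P1/RW1/US1/PS0)
  lvl1: tbl 0x38, slot 23 ⇒ 0x3B007 (P1/RW1/US1/PS0)
  lvl2: tbl 0x3B, slot 22 ⇒ 0x3C007 (P1/RW1/US1/PS0)
  lvl3: tbl 0x3C, slot 16 ⇒ 0x3D007 (P1/RW1/US1/PS0)
  → PA=0x3DC5A  (4 entries read)
#1 VA=0x8830360025A (r,kernel):
  lvl0: tbl 0x37, slot 17 ⇒ 0x3E007 (P1/RW1/US1/PS0)
  lvl1: tbl 0x3E, slot 12 ⇒ 0x42007 (P1/RW1/US1/PS0)
  lvl2: tbl 0x42, slot 27 ⇒ 0x69002 (P0/RW1/US0/PS0)
  → PAGE_NOT_PRESENT  (3 entries read)
#2 VA=0x3050341F1DB (r,kernel):
  lvl0: tbl 0x37, slot 6 ⇒ 0x46007 (P1/RW1/US1/PS0)
  lvl1: tbl 0x46, slot 20 ⇒ 0x48007 (P1/RW1/US1/PS0)
  lvl2: tbl 0x48, slot 26 ⇒ 0x4A007 (P1/RW1/US1/PS0)
  lvl3: tbl 0x4A, slot 31 ⇒ 0x4B007 (P1/RW1/US1/PS0)
  → PA=0x4B1DB  (4 entries read)
#3 VA=0x8038080CA82 (r,kernel):
  lvl0: tbl 0x37, slot 16 ⇒ 0x4E007 (P1/RW1/US1/PS0)
  lvl1: tbl 0x4E, slot 14 ⇒ 0x4F007 (P1/RW1/US1/PS0)
  lvl2: tbl 0x4F, slot 4 ⇒ 0x52007 (P1/RW1/US1/PS0)
  lvl3: tbl 0x52, slot 12 ⇒ 0x56007 (P1/RW1/US1/PS0)
  → PA=0x56A82  (4 entries read)
#4 VA=0x3050341F1DB (r,kernel):
  TLB hit vpn=0x3050341F → PA=0x4B1DB
#5 VA=0x507016138E1 (r,kernel):
  lvl0: tbl 0x37, slot 10 ⇒ 0x57007 (P1/RW1/US1/PS0)
  lvl1: tbl 0x57, slot 28 ⇒ 0x5A007 (P1/RW1/US1/PS0)
  lvl2: tbl 0x5A, slot 11 ⇒ 0x5D007 (P1/RW1/US1/PS0)
  lvl3: tbl 0x5D, slot 19 ⇒ 0x5F007 (P1/RW1/US1/PS0)
  → PA=0x5F8E1  (4 entries read)

Access #1 PA: FAULT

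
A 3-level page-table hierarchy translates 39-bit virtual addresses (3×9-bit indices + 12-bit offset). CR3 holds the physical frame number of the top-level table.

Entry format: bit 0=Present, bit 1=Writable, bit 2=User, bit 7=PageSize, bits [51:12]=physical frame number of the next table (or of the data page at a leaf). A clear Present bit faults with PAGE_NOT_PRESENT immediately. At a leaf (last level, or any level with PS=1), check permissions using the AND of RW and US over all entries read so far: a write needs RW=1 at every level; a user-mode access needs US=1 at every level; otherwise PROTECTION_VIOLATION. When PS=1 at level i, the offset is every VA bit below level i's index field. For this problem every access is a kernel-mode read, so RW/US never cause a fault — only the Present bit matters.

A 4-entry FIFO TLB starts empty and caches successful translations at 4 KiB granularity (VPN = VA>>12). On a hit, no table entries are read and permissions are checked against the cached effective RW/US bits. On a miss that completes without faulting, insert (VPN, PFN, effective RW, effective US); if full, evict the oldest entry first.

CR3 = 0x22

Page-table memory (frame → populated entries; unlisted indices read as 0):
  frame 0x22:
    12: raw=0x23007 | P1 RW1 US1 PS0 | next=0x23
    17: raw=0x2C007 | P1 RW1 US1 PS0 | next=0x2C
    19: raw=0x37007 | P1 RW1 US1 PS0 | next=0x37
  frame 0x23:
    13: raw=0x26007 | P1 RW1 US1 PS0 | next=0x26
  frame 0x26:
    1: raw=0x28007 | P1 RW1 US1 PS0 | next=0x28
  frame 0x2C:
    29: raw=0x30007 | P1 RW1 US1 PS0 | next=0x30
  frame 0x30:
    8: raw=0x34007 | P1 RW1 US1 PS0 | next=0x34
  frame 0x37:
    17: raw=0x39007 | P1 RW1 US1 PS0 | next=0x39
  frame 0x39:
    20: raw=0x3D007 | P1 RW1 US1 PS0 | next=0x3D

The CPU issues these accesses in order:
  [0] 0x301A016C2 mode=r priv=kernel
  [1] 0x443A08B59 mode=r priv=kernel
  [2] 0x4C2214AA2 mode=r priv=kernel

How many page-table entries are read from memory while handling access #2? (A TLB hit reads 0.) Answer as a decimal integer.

Walk each access:
#0 VA=0x301A016C2 (r,kernel):
  lvl0: tbl 0x22, slot 12 ⇒ 0x23007 (P1/RW1/US1/PS0)
  lvl1: tbl 0x23, slot 13 ⇒ 0x26007 (P1/RW1/US1/PS0)
  lvl2: tbl 0x26, slot 1 ⇒ 0x28007 (P1/RW1/US1/PS0)
  ✓ 0x286C2  — 3 lookups
#1 VA=0x443A08B59 (r,kernel):
  lvl0: tbl 0x22, slot 17 ⇒ 0x2C007 (P1/RW1/US1/PS0)
  lvl1: tbl 0x2C, slot 29 ⇒ 0x30007 (P1/RW1/US1/PS0)
  lvl2: tbl 0x30, slot 8 ⇒ 0x34007 (P1/RW1/US1/PS0)
  ✓ 0x34B59  — 3 lookups
#2 VA=0x4C2214AA2 (r,kernel):
  lvl0: tbl 0x22, slot 19 ⇒ 0x37007 (P1/RW1/US1/PS0)
  lvl1: tbl 0x37, slot 17 ⇒ 0x39007 (P1/RW1/US1/PS0)
  lvl2: tbl 0x39, slot 20 ⇒ 0x3D007 (P1/RW1/US1/PS0)
  ✓ 0x3DAA2  — 3 lookups

Entries read for #2: 3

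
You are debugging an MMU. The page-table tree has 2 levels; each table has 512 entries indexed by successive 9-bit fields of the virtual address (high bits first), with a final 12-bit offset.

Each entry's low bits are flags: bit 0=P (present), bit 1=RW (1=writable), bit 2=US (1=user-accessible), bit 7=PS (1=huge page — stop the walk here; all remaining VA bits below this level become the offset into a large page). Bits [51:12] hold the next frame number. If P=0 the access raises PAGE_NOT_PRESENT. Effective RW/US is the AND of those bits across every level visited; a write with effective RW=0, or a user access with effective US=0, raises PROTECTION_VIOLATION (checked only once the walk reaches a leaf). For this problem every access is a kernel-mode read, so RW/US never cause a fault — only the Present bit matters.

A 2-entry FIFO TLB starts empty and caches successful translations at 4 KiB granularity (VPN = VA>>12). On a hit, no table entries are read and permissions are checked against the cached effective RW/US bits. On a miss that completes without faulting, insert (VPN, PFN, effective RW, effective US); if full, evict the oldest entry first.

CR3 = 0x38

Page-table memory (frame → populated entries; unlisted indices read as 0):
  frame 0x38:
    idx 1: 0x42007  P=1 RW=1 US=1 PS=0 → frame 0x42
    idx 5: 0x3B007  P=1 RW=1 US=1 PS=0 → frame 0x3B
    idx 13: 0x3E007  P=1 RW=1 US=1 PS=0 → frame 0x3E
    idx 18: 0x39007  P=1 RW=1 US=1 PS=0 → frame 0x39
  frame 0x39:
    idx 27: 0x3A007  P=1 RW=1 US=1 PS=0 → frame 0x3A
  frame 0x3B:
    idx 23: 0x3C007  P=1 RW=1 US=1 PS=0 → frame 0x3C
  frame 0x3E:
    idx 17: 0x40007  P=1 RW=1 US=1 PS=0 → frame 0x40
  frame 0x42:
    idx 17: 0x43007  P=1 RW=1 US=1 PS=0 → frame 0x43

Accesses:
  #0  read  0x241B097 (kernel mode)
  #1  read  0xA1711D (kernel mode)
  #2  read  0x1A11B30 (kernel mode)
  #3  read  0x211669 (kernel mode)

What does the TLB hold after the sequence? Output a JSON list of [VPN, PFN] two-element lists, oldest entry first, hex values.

Walk each access:
#0 VA=0x241B097 (r,kernel):
  L0 @0x38[18] → 0x39007  P=1,RW=1,US=1,PS=0
  L1 @0x39[27] → 0x3A007  P=1,RW=1,US=1,PS=0
  ⇒ phys 0x3A097  [2 reads]
#1 VA=0xA1711D (r,kernel):
  L0 @0x38[5] → 0x3B007  P=1,RW=1,US=1,PS=0
  L1 @0x3B[23] → 0x3C007  P=1,RW=1,US=1,PS=0
  ⇒ phys 0x3C11D  [2 reads]
#2 VA=0x1A11B30 (r,kernel):
  L0 @0x38[13] → 0x3E007  P=1,RW=1,US=1,PS=0
  L1 @0x3E[17] → 0x40007  P=1,RW=1,US=1,PS=0
  ⇒ phys 0x40B30  [2 reads]
#3 VA=0x211669 (r,kernel):
  L0 @0x38[1] → 0x42007  P=1,RW=1,US=1,PS=0
  L1 @0x42[17] → 0x43007  P=1,RW=1,US=1,PS=0
  ⇒ phys 0x43669  [2 reads]

TLB: [["0x1A11", "0x40"], ["0x211", "0x43"]]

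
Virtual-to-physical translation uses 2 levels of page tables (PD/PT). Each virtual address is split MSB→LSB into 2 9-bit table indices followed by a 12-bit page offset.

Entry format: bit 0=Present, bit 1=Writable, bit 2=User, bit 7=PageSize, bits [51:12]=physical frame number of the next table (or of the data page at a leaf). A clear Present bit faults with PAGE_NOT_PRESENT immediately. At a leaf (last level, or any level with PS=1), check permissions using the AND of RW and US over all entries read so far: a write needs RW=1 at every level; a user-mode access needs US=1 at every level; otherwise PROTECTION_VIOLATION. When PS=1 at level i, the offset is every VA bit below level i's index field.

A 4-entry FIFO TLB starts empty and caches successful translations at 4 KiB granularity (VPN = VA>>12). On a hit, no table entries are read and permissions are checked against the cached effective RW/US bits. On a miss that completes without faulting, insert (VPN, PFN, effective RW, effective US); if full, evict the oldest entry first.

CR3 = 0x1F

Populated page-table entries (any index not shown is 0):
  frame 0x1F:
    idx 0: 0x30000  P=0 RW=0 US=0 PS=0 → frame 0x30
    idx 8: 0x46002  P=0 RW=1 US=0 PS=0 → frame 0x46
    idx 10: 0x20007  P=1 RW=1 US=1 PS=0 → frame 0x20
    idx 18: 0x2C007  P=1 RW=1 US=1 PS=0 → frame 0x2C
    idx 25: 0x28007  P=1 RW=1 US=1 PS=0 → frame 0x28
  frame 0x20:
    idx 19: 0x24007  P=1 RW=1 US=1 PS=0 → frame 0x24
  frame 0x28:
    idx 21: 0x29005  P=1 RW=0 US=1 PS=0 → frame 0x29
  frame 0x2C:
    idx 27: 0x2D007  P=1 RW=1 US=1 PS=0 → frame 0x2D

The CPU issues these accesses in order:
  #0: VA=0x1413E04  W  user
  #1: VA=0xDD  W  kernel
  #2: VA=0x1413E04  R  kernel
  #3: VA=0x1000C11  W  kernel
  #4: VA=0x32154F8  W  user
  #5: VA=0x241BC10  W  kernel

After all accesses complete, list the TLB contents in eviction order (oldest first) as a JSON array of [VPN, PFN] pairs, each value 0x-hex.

Trace:
#0 VA=0x1413E04 (w,user):
  [0] read 0x1F idx=10: raw=0x20007 flags P=1 W=1 U=1 S=0
  [1] read 0x20 idx=19: raw=0x24007 flags P=1 W=1 U=1 S=0
  ⇒ phys 0x24E04  [2 reads]
#1 VA=0xDD (w,kernel):
  [0] read 0x1F idx=0: raw=0x30000 flags P=0 W=0 U=0 S=0
  ✗ PAGE_NOT_PRESENT  [1 reads]
#2 VA=0x1413E04 (r,kernel):
  TLB hit vpn=0x1413 → PA=0x24E04
#3 VA=0x1000C11 (w,kernel):
  [0] read 0x1F idx=8: raw=0x46002 flags P=0 W=1 U=0 S=0
  ✗ PAGE_NOT_PRESENT  [1 reads]
#4 VA=0x32154F8 (w,user):
  [0] read 0x1F idx=25: raw=0x28007 flags P=1 W=1 U=1 S=0
  [1] read 0x28 idx=21: raw=0x29005 flags P=1 W=0 U=1 S=0
  ✗ PROTECTION_VIOLATION  [2 reads]
#5 VA=0x241BC10 (w,kernel):
  [0] read 0x1F idx=18: raw=0x2C007 flags P=1 W=1 U=1 S=0
  [1] read 0x2C idx=27: raw=0x2D007 flags P=1 W=1 U=1 S=0
  ⇒ phys 0x2DC10  [2 reads]

TLB: [["0x1413", "0x24"], ["0x241B", "0x2D"]]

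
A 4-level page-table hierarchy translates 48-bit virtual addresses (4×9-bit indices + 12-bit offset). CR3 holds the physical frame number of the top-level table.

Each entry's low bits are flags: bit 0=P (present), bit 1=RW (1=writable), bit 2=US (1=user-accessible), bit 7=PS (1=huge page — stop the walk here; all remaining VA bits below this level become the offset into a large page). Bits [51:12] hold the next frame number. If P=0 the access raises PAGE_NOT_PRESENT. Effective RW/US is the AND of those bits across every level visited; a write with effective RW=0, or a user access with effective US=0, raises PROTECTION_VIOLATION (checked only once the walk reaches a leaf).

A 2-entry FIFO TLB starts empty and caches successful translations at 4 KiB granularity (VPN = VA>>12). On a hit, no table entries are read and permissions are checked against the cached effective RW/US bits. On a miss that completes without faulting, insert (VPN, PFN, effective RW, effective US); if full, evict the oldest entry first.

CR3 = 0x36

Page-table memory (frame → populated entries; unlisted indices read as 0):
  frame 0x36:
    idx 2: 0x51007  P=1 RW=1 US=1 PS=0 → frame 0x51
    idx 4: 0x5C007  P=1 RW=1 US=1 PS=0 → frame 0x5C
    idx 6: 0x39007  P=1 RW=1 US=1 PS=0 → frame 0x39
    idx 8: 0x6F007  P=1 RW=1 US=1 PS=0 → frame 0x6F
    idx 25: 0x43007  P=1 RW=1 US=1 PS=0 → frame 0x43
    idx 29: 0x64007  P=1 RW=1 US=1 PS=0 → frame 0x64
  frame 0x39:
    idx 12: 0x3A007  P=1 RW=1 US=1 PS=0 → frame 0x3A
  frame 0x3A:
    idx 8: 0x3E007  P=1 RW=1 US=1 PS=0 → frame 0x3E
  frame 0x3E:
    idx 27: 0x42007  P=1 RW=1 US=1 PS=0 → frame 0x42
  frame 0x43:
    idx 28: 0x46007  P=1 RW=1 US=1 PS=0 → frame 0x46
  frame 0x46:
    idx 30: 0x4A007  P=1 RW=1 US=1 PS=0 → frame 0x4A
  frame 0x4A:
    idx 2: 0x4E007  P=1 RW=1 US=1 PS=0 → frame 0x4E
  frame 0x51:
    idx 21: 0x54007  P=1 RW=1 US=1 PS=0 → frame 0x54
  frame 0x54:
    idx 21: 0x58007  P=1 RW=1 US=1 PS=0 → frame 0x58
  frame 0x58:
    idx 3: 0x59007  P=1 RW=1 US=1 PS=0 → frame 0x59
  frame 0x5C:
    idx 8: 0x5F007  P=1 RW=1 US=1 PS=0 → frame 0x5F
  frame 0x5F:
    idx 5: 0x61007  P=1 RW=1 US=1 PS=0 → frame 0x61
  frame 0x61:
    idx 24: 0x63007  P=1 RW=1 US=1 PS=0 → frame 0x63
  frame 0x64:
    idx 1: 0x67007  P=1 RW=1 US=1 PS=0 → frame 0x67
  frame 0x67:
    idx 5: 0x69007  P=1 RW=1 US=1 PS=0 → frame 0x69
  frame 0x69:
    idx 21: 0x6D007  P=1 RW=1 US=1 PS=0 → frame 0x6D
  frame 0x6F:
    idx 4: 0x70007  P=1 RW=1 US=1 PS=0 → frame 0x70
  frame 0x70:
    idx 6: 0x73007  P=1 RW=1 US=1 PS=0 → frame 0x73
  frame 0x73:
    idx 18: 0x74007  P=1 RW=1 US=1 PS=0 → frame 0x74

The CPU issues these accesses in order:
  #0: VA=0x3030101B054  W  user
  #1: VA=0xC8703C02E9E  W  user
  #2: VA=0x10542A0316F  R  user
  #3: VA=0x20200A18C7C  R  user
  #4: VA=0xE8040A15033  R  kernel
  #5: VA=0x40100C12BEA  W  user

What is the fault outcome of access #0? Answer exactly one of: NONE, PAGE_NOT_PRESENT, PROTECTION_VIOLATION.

Per-access translation:
#0 VA=0x3030101B054 (w,user):
  L0: frame=0x36 idx=6 entry=0x39007 [P=1 RW=1 US=1 PS=0]
  L1: frame=0x39 idx=12 entry=0x3A007 [P=1 RW=1 US=1 PS=0]
  L2: frame=0x3A idx=8 entry=0x3E007 [P=1 RW=1 US=1 PS=0]
  L3: frame=0x3E idx=27 entry=0x42007 [P=1 RW=1 US=1 PS=0]
  ⇒ phys 0x42054  [4 reads]
#1 VA=0xC8703C02E9E (w,user):
  L0: frame=0x36 idx=25 entry=0x43007 [P=1 RW=1 US=1 PS=0]
  L1: frame=0x43 idx=28 entry=0x46007 [P=1 RW=1 US=1 PS=0]
  L2: frame=0x46 idx=30 entry=0x4A007 [P=1 RW=1 US=1 PS=0]
  L3: frame=0x4A idx=2 entry=0x4E007 [P=1 RW=1 US=1 PS=0]
  ⇒ phys 0x4EE9E  [4 reads]
#2 VA=0x10542A0316F (r,user):
  L0: frame=0x36 idx=2 entry=0x51007 [P=1 RW=1 US=1 PS=0]
  L1: frame=0x51 idx=21 entry=0x54007 [P=1 RW=1 US=1 PS=0]
  L2: frame=0x54 idx=21 entry=0x58007 [P=1 RW=1 US=1 PS=0]
  L3: frame=0x58 idx=3 entry=0x59007 [P=1 RW=1 US=1 PS=0]
  ⇒ phys 0x5916F  [4 reads]
#3 VA=0x20200A18C7C (r,user):
  L0: frame=0x36 idx=4 entry=0x5C007 [P=1 RW=1 US=1 PS=0]
  L1: frame=0x5C idx=8 entry=0x5F007 [P=1 RW=1 US=1 PS=0]
  L2: frame=0x5F idx=5 entry=0x61007 [P=1 RW=1 US=1 PS=0]
  L3: frame=0x61 idx=24 entry=0x63007 [P=1 RW=1 US=1 PS=0]
  ⇒ phys 0x63C7C  [4 reads]
#4 VA=0xE8040A15033 (r,kernel):
  L0: frame=0x36 idx=29 entry=0x64007 [P=1 RW=1 US=1 PS=0]
  L1: frame=0x64 idx=1 entry=0x67007 [P=1 RW=1 US=1 PS=0]
  L2: frame=0x67 idx=5 entry=0x69007 [P=1 RW=1 US=1 PS=0]
  L3: frame=0x69 idx=21 entry=0x6D007 [P=1 RW=1 US=1 PS=0]
  ⇒ phys 0x6D033  [4 reads]
#5 VA=0x40100C12BEA (w,user):
  L0: frame=0x36 idx=8 entry=0x6F007 [P=1 RW=1 US=1 PS=0]
  L1: frame=0x6F idx=4 entry=0x70007 [P=1 RW=1 US=1 PS=0]
  L2: frame=0x70 idx=6 entry=0x73007 [P=1 RW=1 US=1 PS=0]
  L3: frame=0x73 idx=18 entry=0x74007 [P=1 RW=1 US=1 PS=0]
  ⇒ phys 0x74BEA  [4 reads]

Access #0 fault: NONE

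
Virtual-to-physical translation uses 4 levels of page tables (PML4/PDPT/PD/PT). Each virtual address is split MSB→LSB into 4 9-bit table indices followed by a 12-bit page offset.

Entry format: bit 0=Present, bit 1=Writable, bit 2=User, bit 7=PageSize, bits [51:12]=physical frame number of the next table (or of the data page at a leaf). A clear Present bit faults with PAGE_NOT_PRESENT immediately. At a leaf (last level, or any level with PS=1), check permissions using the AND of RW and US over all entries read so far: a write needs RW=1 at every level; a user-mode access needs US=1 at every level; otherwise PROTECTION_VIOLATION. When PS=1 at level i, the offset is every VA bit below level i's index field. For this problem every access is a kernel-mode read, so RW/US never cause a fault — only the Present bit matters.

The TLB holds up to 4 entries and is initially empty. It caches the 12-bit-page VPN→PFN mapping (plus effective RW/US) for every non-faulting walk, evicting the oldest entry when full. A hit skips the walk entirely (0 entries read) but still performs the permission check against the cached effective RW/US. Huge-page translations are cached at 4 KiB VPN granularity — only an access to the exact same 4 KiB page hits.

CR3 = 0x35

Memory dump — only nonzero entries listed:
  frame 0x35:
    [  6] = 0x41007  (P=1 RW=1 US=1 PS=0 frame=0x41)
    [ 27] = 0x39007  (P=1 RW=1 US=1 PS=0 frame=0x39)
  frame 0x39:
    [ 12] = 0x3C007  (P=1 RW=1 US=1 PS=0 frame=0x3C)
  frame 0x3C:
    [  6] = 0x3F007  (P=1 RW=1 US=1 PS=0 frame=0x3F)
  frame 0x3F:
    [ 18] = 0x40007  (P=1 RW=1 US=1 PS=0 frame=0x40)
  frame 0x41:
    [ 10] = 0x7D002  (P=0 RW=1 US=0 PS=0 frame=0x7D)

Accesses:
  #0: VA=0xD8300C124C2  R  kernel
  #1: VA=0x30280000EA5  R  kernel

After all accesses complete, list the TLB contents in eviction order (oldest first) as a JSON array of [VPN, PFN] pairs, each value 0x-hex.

Walk each access:
#0 VA=0xD8300C124C2 (r,kernel):
  L0 @0x35[27] → 0x39007  P=1,RW=1,US=1,PS=0
  L1 @0x39[12] → 0x3C007  P=1,RW=1,US=1,PS=0
  L2 @0x3C[6] → 0x3F007  P=1,RW=1,US=1,PS=0
  L3 @0x3F[18] → 0x40007  P=1,RW=1,US=1,PS=0
  ⇒ phys 0x404C2  [4 reads]
#1 VA=0x30280000EA5 (r,kernel):
  L0 @0x35[6] → 0x41007  P=1,RW=1,US=1,PS=0
  L1 @0x41[10] → 0x7D002  P=0,RW=1,US=0,PS=0
  → PAGE_NOT_PRESENT  (2 entries read)

TLB: [["0xD8300C12", "0x40"]]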